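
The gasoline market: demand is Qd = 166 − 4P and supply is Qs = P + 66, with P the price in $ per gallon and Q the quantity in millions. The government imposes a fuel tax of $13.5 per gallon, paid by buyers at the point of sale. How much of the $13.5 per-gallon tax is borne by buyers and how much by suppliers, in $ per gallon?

Without the tax, 166 − 4P = P + 66 gives 5P = 100, so P* = $20 and Q* = 86.
With the tax collected from buyers, demand (in seller-price terms) shifts: Qd = 166 − 4(P + 13.5).
New equilibrium: buyers pay $22.7, suppliers receive $9.2, Q = 75.2. (Wedge: Pb − Ps = 13.5.)
Burden on buyers: $2.7; on suppliers: $10.8. (They sum to $13.5.)

Buyers bear $2.7 per gallon; suppliers bear $10.8 per gallon.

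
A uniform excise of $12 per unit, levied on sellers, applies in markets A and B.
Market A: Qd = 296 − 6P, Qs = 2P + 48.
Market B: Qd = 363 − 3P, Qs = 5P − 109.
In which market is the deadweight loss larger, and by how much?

Market A: pre-tax P* = $31, Q* = 110; post-tax Q = 92; deadweight loss = $108.
Market B: pre-tax P* = $59, Q* = 186; post-tax Q = 163.5; deadweight loss = $135.
Difference: $108 vs $135 → market B is larger by $27.

Market B, by $27.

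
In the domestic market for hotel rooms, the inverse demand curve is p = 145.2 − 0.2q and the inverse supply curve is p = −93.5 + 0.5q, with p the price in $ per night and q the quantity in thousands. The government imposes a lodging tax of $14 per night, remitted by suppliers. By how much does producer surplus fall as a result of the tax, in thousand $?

Inverting to q(p) form: qd = 726 − 5p; qs = 2p + 187.
Before the tax: set 726 − 5p = 2p + 187 → p* = $77, q* = 341.
With the tax collected from suppliers, supply shifts: qs = 2(p − 14) + 187.
Solving gives q = 321 with consumers paying $81 and suppliers receiving $67 (the $14 wedge).
ΔPS is the trapezoid between Q = 321 and Q = 341 of height $10: ½ · (341 + 321) · 10 = $3310.

Producer surplus falls by $3310 thousand.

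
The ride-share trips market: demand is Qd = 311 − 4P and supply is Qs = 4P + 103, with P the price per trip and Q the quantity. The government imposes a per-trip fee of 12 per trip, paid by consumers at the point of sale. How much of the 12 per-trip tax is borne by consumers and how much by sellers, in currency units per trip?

Consumers bear 6 per trip; sellers bear 6 per trip.

Before the tax: set 311 − 4P = 4P + 103 → P* = 26, Q* = 207.
With the tax collected from consumers, demand (in seller-price terms) shifts: Qd = 311 − 4(P + 12).
New equilibrium: consumers pay 32, sellers receive 20, Q = 183. (Wedge: Pb − Ps = 12.)
Burden on consumers: 6; on sellers: 6. (They sum to 12.)
The less price-elastic side of the market bears the larger share of a per-unit tax.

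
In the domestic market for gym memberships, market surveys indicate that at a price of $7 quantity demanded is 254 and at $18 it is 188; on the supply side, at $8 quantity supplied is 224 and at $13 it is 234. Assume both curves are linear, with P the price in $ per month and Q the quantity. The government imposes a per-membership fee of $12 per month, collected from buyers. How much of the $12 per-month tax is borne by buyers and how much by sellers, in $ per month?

Buyers bear $3 per month; sellers bear $9 per month.

Demand slope: (188 − 254)/(18 − 7) = -6, so Qd = 296 − 6P.
Supply slope: (234 − 224)/(13 − 8) = 2, so Qs = 2P + 208.
Before the tax: set 296 − 6P = 2P + 208 → P* = $11, Q* = 230.
With the tax collected from buyers, demand (in seller-price terms) shifts: Qd = 296 − 6(P + 12).
New equilibrium: buyers pay $14, sellers receive $2, Q = 212. (Wedge: Pb − Ps = 12.)
Burden on buyers: $3; on sellers: $9. (They sum to $12.)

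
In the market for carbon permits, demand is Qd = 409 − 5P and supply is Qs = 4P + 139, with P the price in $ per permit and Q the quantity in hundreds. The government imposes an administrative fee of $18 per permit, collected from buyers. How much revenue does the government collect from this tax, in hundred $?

Without the tax, 409 − 5P = 4P + 139 gives 9P = 270, so P* = $30 and Q* = 259.
With the tax collected from buyers, demand (in seller-price terms) shifts: Qd = 409 − 5(P + 18).
Solving gives Q = 219 with buyers paying $38 and suppliers receiving $20 (the $18 wedge).
Revenue = t · Q = 18 · 219 = $3942.

Tax revenue = $3942 hundred.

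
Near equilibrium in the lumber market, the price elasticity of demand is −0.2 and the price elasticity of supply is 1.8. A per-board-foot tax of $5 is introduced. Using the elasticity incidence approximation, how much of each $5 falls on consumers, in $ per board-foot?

Incidence ratio: consumers' share ≈ εs / (εs + |εd|) = 1.8 / (1.8 + 0.2) = 0.9.
So consumers bear ≈ 0.9 × $5 = $4.5; suppliers bear $0.5.

Consumers bear ≈ $4.5 per board-foot.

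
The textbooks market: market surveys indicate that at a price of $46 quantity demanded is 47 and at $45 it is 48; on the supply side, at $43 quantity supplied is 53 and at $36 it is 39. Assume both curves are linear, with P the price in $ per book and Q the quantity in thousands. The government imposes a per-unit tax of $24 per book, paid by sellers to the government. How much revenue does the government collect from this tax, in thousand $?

Demand slope: (48 − 47)/(45 − 46) = -1, so Qd = 93 − P.
Supply slope: (39 − 53)/(36 − 43) = 2, so Qs = 2P − 33.
Before the tax: set 93 − P = 2P − 33 → P* = $42, Q* = 51.
With the tax collected from sellers, supply shifts: Qs = 2(P − 24) − 33.
Solving gives Q = 35 with consumers paying $58 and sellers receiving $34 (the $24 wedge).
Revenue = t · Q = 24 · 35 = $840.

Tax revenue = $840 thousand.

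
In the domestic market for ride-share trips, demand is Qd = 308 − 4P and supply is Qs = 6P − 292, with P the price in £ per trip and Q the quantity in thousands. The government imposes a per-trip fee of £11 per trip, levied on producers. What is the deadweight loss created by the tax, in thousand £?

Deadweight loss = £145.2 thousand.

Before the tax: set 308 − 4P = 6P − 292 → P* = £60, Q* = 68.
With the tax collected from producers, supply shifts: Qs = 6(P − 11) − 292.
Solving gives Q = 41.6 with consumers paying £66.6 and producers receiving £55.6 (the £11 wedge).
Quantity falls by |ΔQ| = |68 − 41.6| = 26.4.
DWL = ½ · t · |ΔQ| = ½ · 11 · 26.4 = £145.2.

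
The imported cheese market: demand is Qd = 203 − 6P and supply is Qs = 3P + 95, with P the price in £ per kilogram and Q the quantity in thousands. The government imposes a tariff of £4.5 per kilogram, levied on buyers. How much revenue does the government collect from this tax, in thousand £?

Tax revenue = £549 thousand.

Before the tax: set 203 − 6P = 3P + 95 → P* = £12, Q* = 131.
With the tax collected from buyers, demand (in seller-price terms) shifts: Qd = 203 − 6(P + 4.5).
New equilibrium: buyers pay £13.5, suppliers receive £9, Q = 122. (Wedge: Pb − Ps = 4.5.)
Revenue = t · Q = 4.5 · 122 = £549.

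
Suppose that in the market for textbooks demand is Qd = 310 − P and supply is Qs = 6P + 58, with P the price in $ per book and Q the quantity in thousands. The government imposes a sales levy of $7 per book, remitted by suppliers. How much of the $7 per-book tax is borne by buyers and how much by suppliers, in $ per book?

Buyers bear $6 per book; suppliers bear $1 per book.

Without the tax, 310 − P = 6P + 58 gives 7P = 252, so P* = $36 and Q* = 274.
With the tax collected from suppliers, supply shifts: Qs = 6(P − 7) + 58.
New equilibrium: buyers pay $42, suppliers receive $35, Q = 268. (Wedge: Pb − Ps = 7.)
Burden on buyers: $6; on suppliers: $1. (They sum to $7.)
The less price-elastic side of the market bears the larger share of a per-unit tax.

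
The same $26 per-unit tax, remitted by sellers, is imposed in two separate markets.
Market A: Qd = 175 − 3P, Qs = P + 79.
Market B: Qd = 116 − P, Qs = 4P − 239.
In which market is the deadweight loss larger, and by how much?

Market A: pre-tax P* = $24, Q* = 103; post-tax Q = 83.5; deadweight loss = $253.5.
Market B: pre-tax P* = $71, Q* = 45; post-tax Q = 24.2; deadweight loss = $270.4.
Difference: $253.5 vs $270.4 → market B is larger by $16.9.

Market B, by $16.9.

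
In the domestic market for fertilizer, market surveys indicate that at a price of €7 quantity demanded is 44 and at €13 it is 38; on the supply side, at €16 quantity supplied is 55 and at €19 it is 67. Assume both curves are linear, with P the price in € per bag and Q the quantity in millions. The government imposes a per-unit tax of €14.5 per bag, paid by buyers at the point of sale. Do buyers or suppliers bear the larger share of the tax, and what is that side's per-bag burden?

Demand slope: (38 − 44)/(13 − 7) = -1, so Qd = 51 − P.
Supply slope: (67 − 55)/(19 − 16) = 4, so Qs = 4P − 9.
Before the tax: set 51 − P = 4P − 9 → P* = €12, Q* = 39.
With the tax collected from buyers, demand (in seller-price terms) shifts: Qd = 51 − (P + 14.5).
New equilibrium: buyers pay €23.6, suppliers receive €9.1, Q = 27.4. (Wedge: Pb − Ps = 14.5.)
Per-bag burden: buyers €11.6, suppliers €2.9.
Buyers take the larger share because demand is less price-elastic here (demand slope 1 vs supply slope 4).
The less price-elastic side of the market bears the larger share of a per-unit tax.

Buyers bear the larger share: €11.6 per bag.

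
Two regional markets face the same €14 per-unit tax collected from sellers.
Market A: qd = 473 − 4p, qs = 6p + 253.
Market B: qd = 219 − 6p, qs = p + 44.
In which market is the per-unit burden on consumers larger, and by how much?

Market A: pre-tax p* = €22, q* = 385; post-tax q = 351.4; per-unit burden on consumers = €8.4.
Market B: pre-tax p* = €25, q* = 69; post-tax q = 57; per-unit burden on consumers = €2.
Difference: €8.4 vs €2 → market A is larger by €6.4.

Market A, by €6.4.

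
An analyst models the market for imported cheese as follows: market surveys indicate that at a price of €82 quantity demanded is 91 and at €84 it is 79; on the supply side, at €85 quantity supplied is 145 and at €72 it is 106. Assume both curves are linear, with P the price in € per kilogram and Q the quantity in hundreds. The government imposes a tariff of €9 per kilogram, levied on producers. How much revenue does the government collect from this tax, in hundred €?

Tax revenue = €927 hundred.

Demand slope: (79 − 91)/(84 − 82) = -6, so Qd = 583 − 6P.
Supply slope: (106 − 145)/(72 − 85) = 3, so Qs = 3P − 110.
Without the tax, 583 − 6P = 3P − 110 gives 9P = 693, so P* = €77 and Q* = 121.
With the tax collected from producers, supply shifts: Qs = 3(P − 9) − 110.
New equilibrium: buyers pay €80, producers receive €71, Q = 103. (Wedge: Pb − Ps = 9.)
Revenue = t · Q = 9 · 103 = €927.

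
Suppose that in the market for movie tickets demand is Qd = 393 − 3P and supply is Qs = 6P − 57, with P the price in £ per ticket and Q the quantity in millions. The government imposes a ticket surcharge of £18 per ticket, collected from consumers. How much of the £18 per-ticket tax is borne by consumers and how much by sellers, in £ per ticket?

Before the tax: set 393 − 3P = 6P − 57 → P* = £50, Q* = 243.
With the tax collected from consumers, demand (in seller-price terms) shifts: Qd = 393 − 3(P + 18).
New equilibrium: consumers pay £62, sellers receive £44, Q = 207. (Wedge: Pb − Ps = 18.)
Burden on consumers: £12; on sellers: £6. (They sum to £18.)

Consumers bear £12 per ticket; sellers bear £6 per ticket.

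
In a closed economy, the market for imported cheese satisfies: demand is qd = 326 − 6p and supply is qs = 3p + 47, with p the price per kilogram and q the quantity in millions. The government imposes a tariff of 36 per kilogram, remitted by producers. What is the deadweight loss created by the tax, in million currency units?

Deadweight loss = 1296 million.

Before the tax: set 326 − 6p = 3p + 47 → p* = 31, q* = 140.
With the tax collected from producers, supply shifts: qs = 3(p − 36) + 47.
Solving gives q = 68 with buyers paying 43 and producers receiving 7 (the 36 wedge).
Quantity falls by |ΔQ| = |140 − 68| = 72.
DWL = ½ · t · |ΔQ| = ½ · 36 · 72 = 1296.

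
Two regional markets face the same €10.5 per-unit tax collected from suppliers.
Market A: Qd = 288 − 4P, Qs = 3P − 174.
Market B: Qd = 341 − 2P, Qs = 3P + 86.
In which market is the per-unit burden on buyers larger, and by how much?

Market B, by €1.8.

Market A: pre-tax P* = €66, Q* = 24; post-tax Q = 6; per-unit burden on buyers = €4.5.
Market B: pre-tax P* = €51, Q* = 239; post-tax Q = 226.4; per-unit burden on buyers = €6.3.
Difference: €4.5 vs €6.3 → market B is larger by €1.8.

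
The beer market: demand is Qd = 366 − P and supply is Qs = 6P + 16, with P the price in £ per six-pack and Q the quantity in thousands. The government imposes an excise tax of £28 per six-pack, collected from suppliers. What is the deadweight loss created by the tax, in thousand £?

Without the tax, 366 − P = 6P + 16 gives 7P = 350, so P* = £50 and Q* = 316.
With the tax collected from suppliers, supply shifts: Qs = 6(P − 28) + 16.
Solving gives Q = 292 with consumers paying £74 and suppliers receiving £46 (the £28 wedge).
Quantity falls by |ΔQ| = |316 − 292| = 24.
DWL = ½ · t · |ΔQ| = ½ · 28 · 24 = £336.

Deadweight loss = £336 thousand.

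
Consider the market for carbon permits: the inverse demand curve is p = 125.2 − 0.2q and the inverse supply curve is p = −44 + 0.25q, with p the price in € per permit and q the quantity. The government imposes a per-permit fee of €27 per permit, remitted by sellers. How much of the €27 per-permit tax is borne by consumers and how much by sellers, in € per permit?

Consumers bear €12 per permit; sellers bear €15 per permit.

Inverting to q(p) form: qd = 626 − 5p; qs = 4p + 176.
Before the tax: set 626 − 5p = 4p + 176 → p* = €50, q* = 376.
With the tax collected from sellers, supply shifts: qs = 4(p − 27) + 176.
Solving gives q = 316 with consumers paying €62 and sellers receiving €35 (the €27 wedge).
Burden on consumers: €12; on sellers: €15. (They sum to €27.)
The less price-elastic side of the market bears the larger share of a per-unit tax.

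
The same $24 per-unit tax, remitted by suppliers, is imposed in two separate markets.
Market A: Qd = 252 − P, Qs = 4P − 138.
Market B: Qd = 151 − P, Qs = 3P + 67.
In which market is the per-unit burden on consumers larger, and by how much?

Market A, by $1.2.

Market A: pre-tax P* = $78, Q* = 174; post-tax Q = 154.8; per-unit burden on consumers = $19.2.
Market B: pre-tax P* = $21, Q* = 130; post-tax Q = 112; per-unit burden on consumers = $18.
Difference: $19.2 vs $18 → market A is larger by $1.2.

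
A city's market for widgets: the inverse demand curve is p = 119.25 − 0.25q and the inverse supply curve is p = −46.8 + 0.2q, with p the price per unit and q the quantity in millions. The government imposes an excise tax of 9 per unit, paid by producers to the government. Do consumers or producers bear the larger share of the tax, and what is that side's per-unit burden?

Inverting to q(p) form: qd = 477 − 4p; qs = 5p + 234.
Without the tax, 477 − 4p = 5p + 234 gives 9p = 243, so p* = 27 and q* = 369.
With the tax collected from producers, supply shifts: qs = 5(p − 9) + 234.
Solving gives q = 349 with consumers paying 32 and producers receiving 23 (the 9 wedge).
Per-unit burden: consumers 5, producers 4.
Consumers take the larger share because demand is less price-elastic here (demand slope 4 vs supply slope 5).
The less price-elastic side of the market bears the larger share of a per-unit tax.

Consumers bear the larger share: 5 per unit.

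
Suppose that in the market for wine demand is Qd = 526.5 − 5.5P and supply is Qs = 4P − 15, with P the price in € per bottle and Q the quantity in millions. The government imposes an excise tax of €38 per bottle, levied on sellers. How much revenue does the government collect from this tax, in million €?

Tax revenue = €4750 million.

Before the tax: set 526.5 − 5.5P = 4P − 15 → P* = €57, Q* = 213.
With the tax collected from sellers, supply shifts: Qs = 4(P − 38) − 15.
Solving gives Q = 125 with consumers paying €73 and sellers receiving €35 (the €38 wedge).
Revenue = t · Q = 38 · 125 = €4750.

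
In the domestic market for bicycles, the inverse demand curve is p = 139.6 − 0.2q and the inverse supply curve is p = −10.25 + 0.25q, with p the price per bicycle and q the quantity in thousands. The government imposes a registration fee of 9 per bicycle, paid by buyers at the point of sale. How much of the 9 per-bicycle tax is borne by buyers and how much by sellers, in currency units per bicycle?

Inverting to q(p) form: qd = 698 − 5p; qs = 4p + 41.
Before the tax: set 698 − 5p = 4p + 41 → p* = 73, q* = 333.
With the tax collected from buyers, demand (in seller-price terms) shifts: qd = 698 − 5(p + 9).
Solving gives q = 313 with buyers paying 77 and sellers receiving 68 (the 9 wedge).
Burden on buyers: 4; on sellers: 5. (They sum to 9.)

Buyers bear 4 per bicycle; sellers bear 5 per bicycle.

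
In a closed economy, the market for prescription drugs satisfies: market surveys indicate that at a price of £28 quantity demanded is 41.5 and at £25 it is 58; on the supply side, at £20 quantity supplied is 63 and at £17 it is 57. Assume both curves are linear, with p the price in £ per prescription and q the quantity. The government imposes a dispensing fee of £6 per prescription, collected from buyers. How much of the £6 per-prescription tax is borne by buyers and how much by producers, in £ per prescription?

Demand slope: (58 − 41.5)/(25 − 28) = -5.5, so qd = 195.5 − 5.5p.
Supply slope: (57 − 63)/(17 − 20) = 2, so qs = 2p + 23.
Without the tax, 195.5 − 5.5p = 2p + 23 gives 7.5p = 172.5, so p* = £23 and q* = 69.
With the tax collected from buyers, demand (in seller-price terms) shifts: qd = 195.5 − 5.5(p + 6).
New equilibrium: buyers pay £24.6, producers receive £18.6, q = 60.2. (Wedge: pb − ps = 6.)
Burden on buyers: £1.6; on producers: £4.4. (They sum to £6.)

Buyers bear £1.6 per prescription; producers bear £4.4 per prescription.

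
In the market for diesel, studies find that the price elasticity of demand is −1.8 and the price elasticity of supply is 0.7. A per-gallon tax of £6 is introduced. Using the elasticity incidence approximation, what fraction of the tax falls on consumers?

Consumers' share ≈ 0.28.

Incidence ratio: consumers' share ≈ εs / (εs + |εd|) = 0.7 / (0.7 + 1.8) = 0.28.
Supply is the less elastic side, so consumers bear the smaller share.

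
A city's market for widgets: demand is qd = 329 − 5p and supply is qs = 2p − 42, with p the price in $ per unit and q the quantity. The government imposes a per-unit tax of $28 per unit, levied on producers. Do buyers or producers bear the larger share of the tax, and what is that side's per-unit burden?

Before the tax: set 329 − 5p = 2p − 42 → p* = $53, q* = 64.
With the tax collected from producers, supply shifts: qs = 2(p − 28) − 42.
New equilibrium: buyers pay $61, producers receive $33, q = 24. (Wedge: pb − ps = 28.)
Per-unit burden: buyers $8, producers $20.
Producers take the larger share because supply is less price-elastic here (demand slope 5 vs supply slope 2).
The less price-elastic side of the market bears the larger share of a per-unit tax.

Producers bear the larger share: $20 per unit.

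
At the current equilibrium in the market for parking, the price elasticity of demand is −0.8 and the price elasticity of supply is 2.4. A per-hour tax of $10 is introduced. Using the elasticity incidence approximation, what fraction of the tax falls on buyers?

Incidence ratio: buyers' share ≈ εs / (εs + |εd|) = 2.4 / (2.4 + 0.8) = 0.75.
Supply is the more elastic side, so buyers bear the larger share.

Buyers' share ≈ 0.75.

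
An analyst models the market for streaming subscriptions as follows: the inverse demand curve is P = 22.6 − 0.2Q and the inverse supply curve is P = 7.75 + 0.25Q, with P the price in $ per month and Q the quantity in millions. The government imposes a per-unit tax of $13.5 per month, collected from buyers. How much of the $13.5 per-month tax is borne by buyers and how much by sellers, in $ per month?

Inverting to Q(P) form: Qd = 113 − 5P; Qs = 4P − 31.
Without the tax, 113 − 5P = 4P − 31 gives 9P = 144, so P* = $16 and Q* = 33.
With the tax collected from buyers, demand (in seller-price terms) shifts: Qd = 113 − 5(P + 13.5).
Solving gives Q = 3 with buyers paying $22 and sellers receiving $8.5 (the $13.5 wedge).
Burden on buyers: $6; on sellers: $7.5. (They sum to $13.5.)

Buyers bear $6 per month; sellers bear $7.5 per month.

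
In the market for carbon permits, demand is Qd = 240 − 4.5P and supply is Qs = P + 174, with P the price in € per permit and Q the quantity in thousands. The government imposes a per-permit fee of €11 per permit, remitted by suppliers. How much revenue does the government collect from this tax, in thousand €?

Tax revenue = €1947 thousand.

Before the tax: set 240 − 4.5P = P + 174 → P* = €12, Q* = 186.
With the tax collected from suppliers, supply shifts: Qs = (P − 11) + 174.
Solving gives Q = 177 with buyers paying €14 and suppliers receiving €3 (the €11 wedge).
Revenue = t · Q = 11 · 177 = €1947.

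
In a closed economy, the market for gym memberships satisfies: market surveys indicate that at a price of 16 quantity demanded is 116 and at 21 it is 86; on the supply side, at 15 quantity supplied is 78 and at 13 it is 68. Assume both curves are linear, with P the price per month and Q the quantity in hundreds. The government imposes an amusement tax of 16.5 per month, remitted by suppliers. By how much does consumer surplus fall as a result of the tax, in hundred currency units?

Demand slope: (86 − 116)/(21 − 16) = -6, so Qd = 212 − 6P.
Supply slope: (68 − 78)/(13 − 15) = 5, so Qs = 5P + 3.
Before the tax: set 212 − 6P = 5P + 3 → P* = 19, Q* = 98.
With the tax collected from suppliers, supply shifts: Qs = 5(P − 16.5) + 3.
Solving gives Q = 53 with consumers paying 26.5 and suppliers receiving 10 (the 16.5 wedge).
ΔCS is the trapezoid between Q = 53 and Q = 98 of height 7.5: ½ · (98 + 53) · 7.5 = 566.25.

Consumer surplus falls by 566.25 hundred.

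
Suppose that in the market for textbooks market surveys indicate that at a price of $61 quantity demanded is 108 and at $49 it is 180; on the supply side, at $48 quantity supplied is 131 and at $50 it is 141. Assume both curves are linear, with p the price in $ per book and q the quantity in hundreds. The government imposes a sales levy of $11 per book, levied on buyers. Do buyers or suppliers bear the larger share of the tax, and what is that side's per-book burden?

Suppliers bear the larger share: $6 per book.

Demand slope: (180 − 108)/(49 − 61) = -6, so qd = 474 − 6p.
Supply slope: (141 − 131)/(50 − 48) = 5, so qs = 5p − 109.
Without the tax, 474 − 6p = 5p − 109 gives 11p = 583, so p* = $53 and q* = 156.
With the tax collected from buyers, demand (in seller-price terms) shifts: qd = 474 − 6(p + 11).
New equilibrium: buyers pay $58, suppliers receive $47, q = 126. (Wedge: pb − ps = 11.)
Per-book burden: buyers $5, suppliers $6.
Suppliers take the larger share because supply is less price-elastic here (demand slope 6 vs supply slope 5).
The less price-elastic side of the market bears the larger share of a per-unit tax.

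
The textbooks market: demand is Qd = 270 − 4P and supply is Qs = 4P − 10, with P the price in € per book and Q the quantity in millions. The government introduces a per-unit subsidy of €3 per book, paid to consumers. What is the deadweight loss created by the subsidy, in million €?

Deadweight loss = €9 million.

Without the subsidy, 270 − 4P = 4P − 10 gives 8P = 280, so P* = €35 and Q* = 130.
With a per-unit subsidy paid to consumers, each effectively pays P − 3, so demand becomes Qd = 270 − 4(P − 3).
New equilibrium: consumers pay €33.5, suppliers receive €36.5, Q = 136. (Wedge: Pb − Ps = −3.)
Quantity rises by |ΔQ| = |130 − 136| = 6.
DWL = ½ · t · |ΔQ| = ½ · 3 · 6 = €9.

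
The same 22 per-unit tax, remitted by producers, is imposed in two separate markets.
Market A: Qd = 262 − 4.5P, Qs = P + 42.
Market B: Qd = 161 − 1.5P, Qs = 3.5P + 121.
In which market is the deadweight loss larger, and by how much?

Market B, by 56.1.

Market A: pre-tax P* = 40, Q* = 82; post-tax Q = 64; deadweight loss = 198.
Market B: pre-tax P* = 8, Q* = 149; post-tax Q = 125.9; deadweight loss = 254.1.
Difference: 198 vs 254.1 → market B is larger by 56.1.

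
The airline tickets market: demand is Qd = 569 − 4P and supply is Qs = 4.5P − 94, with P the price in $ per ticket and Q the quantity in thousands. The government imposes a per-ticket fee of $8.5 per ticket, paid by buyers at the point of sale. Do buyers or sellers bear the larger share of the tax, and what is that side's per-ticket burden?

Before the tax: set 569 − 4P = 4.5P − 94 → P* = $78, Q* = 257.
With the tax collected from buyers, demand (in seller-price terms) shifts: Qd = 569 − 4(P + 8.5).
New equilibrium: buyers pay $82.5, sellers receive $74, Q = 239. (Wedge: Pb − Ps = 8.5.)
Per-ticket burden: buyers $4.5, sellers $4.
Buyers take the larger share because demand is less price-elastic here (demand slope 4 vs supply slope 4.5).

Buyers bear the larger share: $4.5 per ticket.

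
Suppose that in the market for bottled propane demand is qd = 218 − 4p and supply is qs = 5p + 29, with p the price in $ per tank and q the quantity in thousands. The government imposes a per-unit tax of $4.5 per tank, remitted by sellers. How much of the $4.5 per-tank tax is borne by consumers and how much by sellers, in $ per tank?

Consumers bear $2.5 per tank; sellers bear $2 per tank.

Before the tax: set 218 − 4p = 5p + 29 → p* = $21, q* = 134.
With the tax collected from sellers, supply shifts: qs = 5(p − 4.5) + 29.
New equilibrium: consumers pay $23.5, sellers receive $19, q = 124. (Wedge: pb − ps = 4.5.)
Burden on consumers: $2.5; on sellers: $2. (They sum to $4.5.)
The less price-elastic side of the market bears the larger share of a per-unit tax.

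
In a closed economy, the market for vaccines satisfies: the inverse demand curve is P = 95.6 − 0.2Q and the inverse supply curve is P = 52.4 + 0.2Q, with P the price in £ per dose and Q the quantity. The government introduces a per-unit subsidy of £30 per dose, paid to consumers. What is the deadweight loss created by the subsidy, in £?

Deadweight loss = £1125.

Inverting to Q(P) form: Qd = 478 − 5P; Qs = 5P − 262.
Without the subsidy, 478 − 5P = 5P − 262 gives 10P = 740, so P* = £74 and Q* = 108.
With a per-unit subsidy paid to consumers, each effectively pays P − 30, so demand becomes Qd = 478 − 5(P − 30).
New equilibrium: consumers pay £59, producers receive £89, Q = 183. (Wedge: Pb − Ps = −30.)
Quantity rises by |ΔQ| = |108 − 183| = 75.
DWL = ½ · t · |ΔQ| = ½ · 30 · 75 = £1125.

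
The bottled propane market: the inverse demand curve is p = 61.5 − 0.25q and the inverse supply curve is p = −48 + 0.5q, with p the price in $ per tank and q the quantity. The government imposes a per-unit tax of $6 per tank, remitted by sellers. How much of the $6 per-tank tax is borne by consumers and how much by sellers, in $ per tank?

Consumers bear $2 per tank; sellers bear $4 per tank.

Inverting to q(p) form: qd = 246 − 4p; qs = 2p + 96.
Without the tax, 246 − 4p = 2p + 96 gives 6p = 150, so p* = $25 and q* = 146.
With the tax collected from sellers, supply shifts: qs = 2(p − 6) + 96.
New equilibrium: consumers pay $27, sellers receive $21, q = 138. (Wedge: pb − ps = 6.)
Burden on consumers: $2; on sellers: $4. (They sum to $6.)
The less price-elastic side of the market bears the larger share of a per-unit tax.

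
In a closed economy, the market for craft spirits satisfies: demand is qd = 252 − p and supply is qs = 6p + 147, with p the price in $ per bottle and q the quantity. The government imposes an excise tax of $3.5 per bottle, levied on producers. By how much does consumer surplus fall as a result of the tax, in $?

Consumer surplus falls by $706.5.

Without the tax, 252 − p = 6p + 147 gives 7p = 105, so p* = $15 and q* = 237.
With the tax collected from producers, supply shifts: qs = 6(p − 3.5) + 147.
New equilibrium: consumers pay $18, producers receive $14.5, q = 234. (Wedge: pb − ps = 3.5.)
ΔCS is the trapezoid between Q = 234 and Q = 237 of height $3: ½ · (237 + 234) · 3 = $706.5.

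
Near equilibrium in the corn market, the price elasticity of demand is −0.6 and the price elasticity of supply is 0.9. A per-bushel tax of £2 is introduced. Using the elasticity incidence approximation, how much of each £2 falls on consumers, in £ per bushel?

Incidence ratio: consumers' share ≈ εs / (εs + |εd|) = 0.9 / (0.9 + 0.6) = 0.6.
So consumers bear ≈ 0.6 × £2 = £1.2; producers bear £0.8.

Consumers bear ≈ £1.2 per bushel.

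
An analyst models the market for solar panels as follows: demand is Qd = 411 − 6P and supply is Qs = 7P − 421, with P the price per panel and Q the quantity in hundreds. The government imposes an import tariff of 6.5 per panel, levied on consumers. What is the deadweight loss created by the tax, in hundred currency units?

Deadweight loss = 68.25 hundred.

Before the tax: set 411 − 6P = 7P − 421 → P* = 64, Q* = 27.
With the tax collected from consumers, demand (in seller-price terms) shifts: Qd = 411 − 6(P + 6.5).
New equilibrium: consumers pay 67.5, suppliers receive 61, Q = 6. (Wedge: Pb − Ps = 6.5.)
Quantity falls by |ΔQ| = |27 − 6| = 21.
DWL = ½ · t · |ΔQ| = ½ · 6.5 · 21 = 68.25.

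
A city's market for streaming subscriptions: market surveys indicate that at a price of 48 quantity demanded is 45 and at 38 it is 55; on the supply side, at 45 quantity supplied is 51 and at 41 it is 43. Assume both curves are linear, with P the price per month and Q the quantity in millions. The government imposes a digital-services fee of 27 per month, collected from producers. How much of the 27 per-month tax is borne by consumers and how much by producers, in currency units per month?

Consumers bear 18 per month; producers bear 9 per month.

Demand slope: (55 − 45)/(38 − 48) = -1, so Qd = 93 − P.
Supply slope: (43 − 51)/(41 − 45) = 2, so Qs = 2P − 39.
Without the tax, 93 − P = 2P − 39 gives 3P = 132, so P* = 44 and Q* = 49.
With the tax collected from producers, supply shifts: Qs = 2(P − 27) − 39.
New equilibrium: consumers pay 62, producers receive 35, Q = 31. (Wedge: Pb − Ps = 27.)
Burden on consumers: 18; on producers: 9. (They sum to 27.)
The less price-elastic side of the market bears the larger share of a per-unit tax.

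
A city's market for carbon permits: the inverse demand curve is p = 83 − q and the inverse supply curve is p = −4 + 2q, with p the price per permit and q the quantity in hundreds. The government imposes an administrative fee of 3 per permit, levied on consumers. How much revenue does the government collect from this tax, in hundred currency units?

Tax revenue = 84 hundred.

Rewrite in direct form: qd = 83 − p and qs = 0.5p + 2.
Without the tax, 83 − p = 0.5p + 2 gives 1.5p = 81, so p* = 54 and q* = 29.
With the tax collected from consumers, demand (in seller-price terms) shifts: qd = 83 − (p + 3).
New equilibrium: consumers pay 55, sellers receive 52, q = 28. (Wedge: pb − ps = 3.)
Revenue = t · Q = 3 · 28 = 84.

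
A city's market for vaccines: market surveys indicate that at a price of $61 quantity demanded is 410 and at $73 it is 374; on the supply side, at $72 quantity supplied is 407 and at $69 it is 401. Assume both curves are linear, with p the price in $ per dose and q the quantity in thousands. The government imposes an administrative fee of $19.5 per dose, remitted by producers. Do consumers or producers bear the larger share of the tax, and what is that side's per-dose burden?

Producers bear the larger share: $11.7 per dose.

Demand slope: (374 − 410)/(73 − 61) = -3, so qd = 593 − 3p.
Supply slope: (401 − 407)/(69 − 72) = 2, so qs = 2p + 263.
Before the tax: set 593 − 3p = 2p + 263 → p* = $66, q* = 395.
With the tax collected from producers, supply shifts: qs = 2(p − 19.5) + 263.
Solving gives q = 371.6 with consumers paying $73.8 and producers receiving $54.3 (the $19.5 wedge).
Per-dose burden: consumers $7.8, producers $11.7.
Producers take the larger share because supply is less price-elastic here (demand slope 3 vs supply slope 2).
The less price-elastic side of the market bears the larger share of a per-unit tax.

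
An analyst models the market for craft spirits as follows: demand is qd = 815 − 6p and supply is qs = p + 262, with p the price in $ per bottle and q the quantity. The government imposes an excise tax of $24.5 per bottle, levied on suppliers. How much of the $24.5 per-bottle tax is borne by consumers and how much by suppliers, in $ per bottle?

Without the tax, 815 − 6p = p + 262 gives 7p = 553, so p* = $79 and q* = 341.
With the tax collected from suppliers, supply shifts: qs = (p − 24.5) + 262.
New equilibrium: consumers pay $82.5, suppliers receive $58, q = 320. (Wedge: pb − ps = 24.5.)
Burden on consumers: $3.5; on suppliers: $21. (They sum to $24.5.)

Consumers bear $3.5 per bottle; suppliers bear $21 per bottle.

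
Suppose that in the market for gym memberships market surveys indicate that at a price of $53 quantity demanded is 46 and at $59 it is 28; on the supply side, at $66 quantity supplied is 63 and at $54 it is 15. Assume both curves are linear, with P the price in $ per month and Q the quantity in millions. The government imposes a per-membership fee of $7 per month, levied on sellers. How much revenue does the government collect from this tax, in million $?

Demand slope: (28 − 46)/(59 − 53) = -3, so Qd = 205 − 3P.
Supply slope: (15 − 63)/(54 − 66) = 4, so Qs = 4P − 201.
Before the tax: set 205 − 3P = 4P − 201 → P* = $58, Q* = 31.
With the tax collected from sellers, supply shifts: Qs = 4(P − 7) − 201.
Solving gives Q = 19 with buyers paying $62 and sellers receiving $55 (the $7 wedge).
Revenue = t · Q = 7 · 19 = $133.

Tax revenue = $133 million.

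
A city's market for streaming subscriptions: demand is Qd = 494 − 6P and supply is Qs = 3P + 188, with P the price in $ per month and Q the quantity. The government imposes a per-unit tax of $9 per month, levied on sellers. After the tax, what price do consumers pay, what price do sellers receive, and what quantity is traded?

Consumers pay $37; sellers receive $28; quantity = 272.

Without the tax, 494 − 6P = 3P + 188 gives 9P = 306, so P* = $34 and Q* = 290.
With the tax collected from sellers, supply shifts: Qs = 3(P − 9) + 188.
Solving gives Q = 272 with consumers paying $37 and sellers receiving $28 (the $9 wedge).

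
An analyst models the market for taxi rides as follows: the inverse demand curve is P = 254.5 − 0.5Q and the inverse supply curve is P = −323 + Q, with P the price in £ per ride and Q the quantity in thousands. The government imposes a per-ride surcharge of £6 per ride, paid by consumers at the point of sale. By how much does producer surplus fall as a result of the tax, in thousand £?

Producer surplus falls by £1532 thousand.

Rewrite in direct form: Qd = 509 − 2P and Qs = P + 323.
Without the tax, 509 − 2P = P + 323 gives 3P = 186, so P* = £62 and Q* = 385.
With the tax collected from consumers, demand (in seller-price terms) shifts: Qd = 509 − 2(P + 6).
New equilibrium: consumers pay £64, sellers receive £58, Q = 381. (Wedge: Pb − Ps = 6.)
ΔPS is the trapezoid between Q = 381 and Q = 385 of height £4: ½ · (385 + 381) · 4 = £1532.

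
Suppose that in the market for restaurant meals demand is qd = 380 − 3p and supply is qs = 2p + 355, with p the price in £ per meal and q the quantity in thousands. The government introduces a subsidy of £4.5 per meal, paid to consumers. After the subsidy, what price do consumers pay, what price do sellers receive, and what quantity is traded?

Consumers pay £3.2; sellers receive £7.7; quantity = 370.4.

Before the subsidy: set 380 − 3p = 2p + 355 → p* = £5, q* = 365.
With a per-unit subsidy paid to consumers, each effectively pays p − 4.5, so demand becomes qd = 380 − 3(p − 4.5).
New equilibrium: consumers pay £3.2, sellers receive £7.7, q = 370.4. (Wedge: pb − ps = −4.5.)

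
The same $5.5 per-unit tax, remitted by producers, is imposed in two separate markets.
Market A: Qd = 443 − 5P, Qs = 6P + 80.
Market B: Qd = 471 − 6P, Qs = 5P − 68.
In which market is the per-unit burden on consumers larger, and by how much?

Market A: pre-tax P* = $33, Q* = 278; post-tax Q = 263; per-unit burden on consumers = $3.
Market B: pre-tax P* = $49, Q* = 177; post-tax Q = 162; per-unit burden on consumers = $2.5.
Difference: $3 vs $2.5 → market A is larger by $0.5.

Market A, by $0.5.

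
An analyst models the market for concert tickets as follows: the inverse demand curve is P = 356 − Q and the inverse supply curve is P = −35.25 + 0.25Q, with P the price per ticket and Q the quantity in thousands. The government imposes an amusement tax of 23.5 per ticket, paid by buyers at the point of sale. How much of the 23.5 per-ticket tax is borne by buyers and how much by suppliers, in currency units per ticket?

Rewrite in direct form: Qd = 356 − P and Qs = 4P + 141.
Before the tax: set 356 − P = 4P + 141 → P* = 43, Q* = 313.
With the tax collected from buyers, demand (in seller-price terms) shifts: Qd = 356 − (P + 23.5).
Solving gives Q = 294.2 with buyers paying 61.8 and suppliers receiving 38.3 (the 23.5 wedge).
Burden on buyers: 18.8; on suppliers: 4.7. (They sum to 23.5.)
The less price-elastic side of the market bears the larger share of a per-unit tax.

Buyers bear 18.8 per ticket; suppliers bear 4.7 per ticket.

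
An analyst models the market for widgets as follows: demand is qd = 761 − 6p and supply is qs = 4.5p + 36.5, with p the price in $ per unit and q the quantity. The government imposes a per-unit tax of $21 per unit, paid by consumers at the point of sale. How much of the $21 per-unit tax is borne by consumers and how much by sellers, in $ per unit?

Before the tax: set 761 − 6p = 4.5p + 36.5 → p* = $69, q* = 347.
With the tax collected from consumers, demand (in seller-price terms) shifts: qd = 761 − 6(p + 21).
New equilibrium: consumers pay $78, sellers receive $57, q = 293. (Wedge: pb − ps = 21.)
Burden on consumers: $9; on sellers: $12. (They sum to $21.)
The less price-elastic side of the market bears the larger share of a per-unit tax.

Consumers bear $9 per unit; sellers bear $12 per unit.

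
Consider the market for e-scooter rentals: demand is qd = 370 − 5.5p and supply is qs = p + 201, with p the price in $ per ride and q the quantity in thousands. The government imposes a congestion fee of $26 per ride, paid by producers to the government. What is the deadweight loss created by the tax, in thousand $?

Deadweight loss = $286 thousand.

Without the tax, 370 − 5.5p = p + 201 gives 6.5p = 169, so p* = $26 and q* = 227.
With the tax collected from producers, supply shifts: qs = (p − 26) + 201.
Solving gives q = 205 with consumers paying $30 and producers receiving $4 (the $26 wedge).
Quantity falls by |ΔQ| = |227 − 205| = 22.
DWL = ½ · t · |ΔQ| = ½ · 26 · 22 = $286.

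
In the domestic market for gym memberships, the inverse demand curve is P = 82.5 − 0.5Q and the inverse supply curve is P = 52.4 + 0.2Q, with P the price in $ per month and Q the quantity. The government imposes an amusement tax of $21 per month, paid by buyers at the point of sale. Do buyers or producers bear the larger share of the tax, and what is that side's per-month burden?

Buyers bear the larger share: $15 per month.

Rewrite in direct form: Qd = 165 − 2P and Qs = 5P − 262.
Before the tax: set 165 − 2P = 5P − 262 → P* = $61, Q* = 43.
With the tax collected from buyers, demand (in seller-price terms) shifts: Qd = 165 − 2(P + 21).
New equilibrium: buyers pay $76, producers receive $55, Q = 13. (Wedge: Pb − Ps = 21.)
Per-month burden: buyers $15, producers $6.
Buyers take the larger share because demand is less price-elastic here (demand slope 2 vs supply slope 5).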